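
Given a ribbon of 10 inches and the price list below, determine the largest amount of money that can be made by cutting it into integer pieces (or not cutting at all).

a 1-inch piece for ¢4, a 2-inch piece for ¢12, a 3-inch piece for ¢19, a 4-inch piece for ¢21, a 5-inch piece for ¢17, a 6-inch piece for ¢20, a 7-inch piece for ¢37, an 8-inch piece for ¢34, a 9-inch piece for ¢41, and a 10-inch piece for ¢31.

Build v[k] bottom-up: v[k] = max over allowed piece i of (p[i] + v[k−i]).
v[1] = 4
v[2] = 12
v[3] = 19
v[4] = 24  (first piece 2, then v[2]=12)
v[5] = 31  (first piece 2, then v[3]=19)
v[6] = 38  (first piece 3, then v[3]=19)
v[7] = 43  (first piece 2, then v[5]=31)
v[8] = 50  (first piece 2, then v[6]=38)
v[9] = 57  (first piece 3, then v[6]=38)
v[10] = 62  (first piece 2, then v[8]=50)
One optimal cutting: 3 + 3 + 2 + 2 → ¢19 + ¢19 + ¢12 + ¢12 = ¢62.

62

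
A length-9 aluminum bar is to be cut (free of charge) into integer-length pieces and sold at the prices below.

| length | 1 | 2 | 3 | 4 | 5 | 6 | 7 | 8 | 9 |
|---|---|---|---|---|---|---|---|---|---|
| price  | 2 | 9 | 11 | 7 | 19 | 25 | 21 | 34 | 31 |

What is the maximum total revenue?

38

Build best[k] bottom-up: best[k] = max over allowed piece i of (p[i] + best[k−i]).
best[1] = 2
best[2] = 9
best[3] = 11  (first piece 1, then best[2]=9)
best[4] = 18  (first piece 2, then best[2]=9)
best[5] = 20  (first piece 1, then best[4]=18)
best[6] = 27  (first piece 2, then best[4]=18)
best[7] = 29  (first piece 1, then best[6]=27)
best[8] = 36  (first piece 2, then best[6]=27)
best[9] = 38  (first piece 1, then best[8]=36)
One optimal cutting: 2 + 2 + 2 + 2 + 1 → $9 + $9 + $9 + $9 + $2 = $38.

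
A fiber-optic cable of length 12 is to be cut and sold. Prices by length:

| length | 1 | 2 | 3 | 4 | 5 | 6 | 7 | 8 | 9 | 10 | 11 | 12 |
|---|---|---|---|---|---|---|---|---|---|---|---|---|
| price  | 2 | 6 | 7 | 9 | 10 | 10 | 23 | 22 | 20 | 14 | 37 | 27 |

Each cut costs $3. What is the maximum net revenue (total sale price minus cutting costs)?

Consider every possible first cut. r[k] is the best of p[i]+r[k−i] over all sellable i≤k, charging 3 whenever i<k.
r[1] = 2
r[2] = 6
r[3] = 7
r[4] = 9  (first piece 2, then r[2]=6)
r[5] = 10  (first piece 2, then r[3]=7)
r[6] = 12  (first piece 2, then r[4]=9)
r[7] = 23
r[8] = 22  (first piece 1, then r[7]=23)
r[9] = 26  (first piece 2, then r[7]=23)
r[10] = 27  (first piece 3, then r[7]=23)
r[11] = 37
r[12] = 36  (first piece 1, then r[11]=37)
One optimal plan: pieces 11 + 1 (1 cut) → $39 − $3 = $36.

36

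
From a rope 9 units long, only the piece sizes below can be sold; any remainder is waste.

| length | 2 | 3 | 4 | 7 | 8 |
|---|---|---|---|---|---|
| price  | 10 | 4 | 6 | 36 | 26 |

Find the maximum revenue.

46

Consider every possible first cut. best[k] is the best of p[i]+best[k−i] over all sellable i≤k.
best[1] = 0
best[2] = 10
best[3] = max(10+0, 4+0) = 10
best[4] = max(10+10, 4+0, 6+0) = 20
best[5] = max(10+10, 4+10, 6+0) = 20
best[6] = max(10+20, 4+10, 6+10) = 30
best[7] = max(10+20, 4+20, 6+10, 36+0) = 36
best[8] = max(10+30, 4+20, 6+20, 36+0, 26+0) = 40
best[9] = max(10+36, 4+30, 6+20, 36+10, 26+0) = 46
One optimal cutting: 7 + 2 → $46.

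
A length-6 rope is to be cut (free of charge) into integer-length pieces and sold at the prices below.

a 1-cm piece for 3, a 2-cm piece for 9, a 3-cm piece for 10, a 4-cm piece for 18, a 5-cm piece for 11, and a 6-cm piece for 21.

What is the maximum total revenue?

Build v[k] bottom-up: v[k] = max over allowed piece i of (p[i] + v[k−i]).
v[1] = 3
v[2] = 9
v[3] = 12  (first piece 1, then v[2]=9)
v[4] = 18  (first piece 2, then v[2]=9)
v[5] = 21  (first piece 1, then v[4]=18)
v[6] = 27  (first piece 2, then v[4]=18)
One optimal cutting: 2 + 2 + 2 → 9 + 9 + 9 = 27.

27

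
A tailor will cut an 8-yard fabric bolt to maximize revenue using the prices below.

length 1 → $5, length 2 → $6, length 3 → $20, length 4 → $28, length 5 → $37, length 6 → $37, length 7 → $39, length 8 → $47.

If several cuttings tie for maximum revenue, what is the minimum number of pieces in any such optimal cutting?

2

Build r[k] bottom-up: r[k] = max over allowed piece i of (p[i] + r[k−i]).
r[1] = 5
r[2] = 10  (first piece 1, then r[1]=5)
r[3] = 20
r[4] = 28
r[5] = 37
r[6] = 42  (first piece 1, then r[5]=37)
r[7] = 48  (first piece 3, then r[4]=28)
r[8] = 57  (first piece 3, then r[5]=37)
Maximum revenue is $57.
Now minimize piece count subject to staying optimal: for each k, pieces[k] = 1 + min over i with p[i]+r[k−i]=r[k] of pieces[k−i].
pieces[5] = 1
pieces[6] = 2
pieces[7] = 2
pieces[8] = 2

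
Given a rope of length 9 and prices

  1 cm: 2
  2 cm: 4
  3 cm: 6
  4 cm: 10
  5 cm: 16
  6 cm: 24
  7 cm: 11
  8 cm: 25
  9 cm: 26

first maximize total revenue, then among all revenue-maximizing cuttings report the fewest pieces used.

2

Consider every possible first cut. r[k] is the best of p[i]+r[k−i] over all sellable i≤k.
r[1] = 2
r[2] = 4  (first piece 1, then r[1]=2)
r[3] = 6  (first piece 1, then r[2]=4)
r[4] = 10
r[5] = 16
r[6] = 24
r[7] = 26  (first piece 1, then r[6]=24)
r[8] = 28  (first piece 1, then r[7]=26)
r[9] = 30  (first piece 1, then r[8]=28)
Maximum revenue is 30.
Now minimize piece count subject to staying optimal: for each k, pieces[k] = 1 + min over i with p[i]+r[k−i]=r[k] of pieces[k−i].
pieces[6] = 1
pieces[7] = 2
pieces[8] = 2
pieces[9] = 2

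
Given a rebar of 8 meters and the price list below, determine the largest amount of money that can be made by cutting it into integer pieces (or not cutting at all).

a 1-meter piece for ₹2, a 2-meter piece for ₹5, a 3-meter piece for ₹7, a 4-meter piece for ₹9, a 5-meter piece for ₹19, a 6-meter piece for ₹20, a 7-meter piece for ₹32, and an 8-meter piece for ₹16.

34

Build r[k] bottom-up: r[k] = max over allowed piece i of (p[i] + r[k−i]).
r[1] = 2
r[2] = max(2+2, 5+0) = 5
r[3] = max(2+5, 5+2, 7+0) = 7
r[4] = max(2+7, 5+5, 7+2, 9+0) = 10
r[5] = max(2+10, 5+7, 7+5, 9+2, 19+0) = 19
r[6] = max(2+19, 5+10, 7+7, 9+5, 19+2, 20+0) = 21
r[7] = max(2+21, 5+19, 7+10, …, 20+2, 32+0) = 32
r[8] = max(2+32, 5+21, 7+19, …, 32+2, 16+0) = 34
One optimal cutting: 7 + 1 → ₹32 + ₹2 = ₹34.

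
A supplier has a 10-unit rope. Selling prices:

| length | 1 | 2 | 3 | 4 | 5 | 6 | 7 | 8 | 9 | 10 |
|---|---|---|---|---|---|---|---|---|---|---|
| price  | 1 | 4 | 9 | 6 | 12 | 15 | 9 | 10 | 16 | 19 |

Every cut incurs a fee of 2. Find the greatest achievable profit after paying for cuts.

Build r[k] bottom-up: r[k] = max over allowed piece i of (p[i] + r[k−i]) − 2 per cut.
r[1] = 1
r[2] = max(1+1-2, 4+0) = 4
r[3] = max(1+4-2, 4+1-2, 9+0) = 9
r[4] = max(1+9-2, 4+4-2, 9+1-2, 6+0) = 8
r[5] = max(1+8-2, 4+9-2, 9+4-2, 6+1-2, 12+0) = 12
r[6] = max(1+12-2, 4+8-2, 9+9-2, 6+4-2, 12+1-2, 15+0) = 16
r[7] = max(1+16-2, 4+12-2, 9+8-2, …, 15+1-2, 9+0) = 15
r[8] = max(1+15-2, 4+16-2, 9+12-2, …, 9+1-2, 10+0) = 19
r[9] = max(1+19-2, 4+15-2, 9+16-2, …, 10+1-2, 16+0) = 23
r[10] = max(1+23-2, 4+19-2, 9+15-2, …, 16+1-2, 19+0) = 22
One optimal plan: pieces 3 + 3 + 3 + 1 (3 cuts) → 28 − 6 = 22.

22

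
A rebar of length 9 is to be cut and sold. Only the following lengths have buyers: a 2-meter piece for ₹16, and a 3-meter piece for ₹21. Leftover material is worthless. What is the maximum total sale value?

69

Consider every possible first cut. r[k] is the best of p[i]+r[k−i] over all sellable i≤k.
r[1] = 0
r[2] = 16
r[3] = 21
r[4] = 32  (first piece 2, then r[2]=16)
r[5] = 37  (first piece 2, then r[3]=21)
r[6] = 48  (first piece 2, then r[4]=32)
r[7] = 53  (first piece 2, then r[5]=37)
r[8] = 64  (first piece 2, then r[6]=48)
r[9] = 69  (first piece 2, then r[7]=53)
One optimal cutting: 3 + 2 + 2 + 2 → ₹69.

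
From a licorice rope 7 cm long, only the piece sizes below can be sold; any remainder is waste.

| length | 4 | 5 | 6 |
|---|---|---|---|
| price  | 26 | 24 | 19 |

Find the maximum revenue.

Let f[k] be the best obtainable value from length k. For each k, try every first piece i and keep the best of price[i] + f[k−i].
f[1] = 0
f[2] = 0
f[3] = 0
f[4] = 26
f[5] = 26
f[6] = 26
f[7] = 26
One optimal cutting: pieces 4 with 3 cm of scrap → ¢26.

26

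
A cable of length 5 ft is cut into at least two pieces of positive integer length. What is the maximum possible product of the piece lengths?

Let g[k] be the best product for length k (with at least one cut). For each first piece i, the rest contributes max(k−i, g[k−i]).
g[2] = 1×max(1,0) = 1×1 = 1
g[3] = 1×max(2,1) = 1×2 = 2
g[4] = 2×max(2,1) = 2×2 = 4
g[5] = 2×max(3,2) = 2×3 = 6
One optimal split: 3 + 2; product 3×2 = 6.

6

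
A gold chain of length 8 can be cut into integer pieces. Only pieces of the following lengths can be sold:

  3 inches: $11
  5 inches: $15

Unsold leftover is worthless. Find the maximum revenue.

26

Let best[k] be the best obtainable value from length k. For each k, try every first piece i and keep the best of price[i] + best[k−i].
best[1] = 0
best[2] = 0
best[3] = 11
best[4] = 11
best[5] = 15
best[6] = 22  (first piece 3, then best[3]=11)
best[7] = 22
best[8] = 26  (first piece 3, then best[5]=15)
One optimal cutting: 5 + 3 → $26.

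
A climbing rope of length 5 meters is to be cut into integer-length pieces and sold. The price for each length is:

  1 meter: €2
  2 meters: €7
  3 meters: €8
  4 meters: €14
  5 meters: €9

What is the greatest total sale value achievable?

Consider every possible first cut. R[k] is the best of p[i]+R[k−i] over all sellable i≤k.
R[1] = 2
R[2] = 7
R[3] = 9  (first piece 1, then R[2]=7)
R[4] = 14  (first piece 2, then R[2]=7)
R[5] = 16  (first piece 1, then R[4]=14)
One optimal cutting: 2 + 2 + 1 → €7 + €7 + €2 = €16.

16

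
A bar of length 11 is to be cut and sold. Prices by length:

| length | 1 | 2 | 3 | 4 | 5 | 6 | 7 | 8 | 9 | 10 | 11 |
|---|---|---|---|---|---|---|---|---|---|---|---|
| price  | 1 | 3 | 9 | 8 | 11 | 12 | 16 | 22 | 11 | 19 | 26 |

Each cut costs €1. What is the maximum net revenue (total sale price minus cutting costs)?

30

Let net[k] be the best obtainable value from length k. For each k, try every first piece i and keep the best of price[i] + net[k−i] minus the 1 cut fee when i<k.
net[1] = 1
net[2] = max(1+1-1, 3+0) = 3
net[3] = max(1+3-1, 3+1-1, 9+0) = 9
net[4] = max(1+9-1, 3+3-1, 9+1-1, 8+0) = 9
net[5] = max(1+9-1, 3+9-1, 9+3-1, 8+1-1, 11+0) = 11
net[6] = max(1+11-1, 3+9-1, 9+9-1, 8+3-1, 11+1-1, 12+0) = 17
net[7] = max(1+17-1, 3+11-1, 9+9-1, …, 12+1-1, 16+0) = 17
net[8] = max(1+17-1, 3+17-1, 9+11-1, …, 16+1-1, 22+0) = 22
net[9] = max(1+22-1, 3+17-1, 9+17-1, …, 22+1-1, 11+0) = 25
net[10] = max(1+25-1, 3+22-1, 9+17-1, …, 11+1-1, 19+0) = 25
net[11] = max(1+25-1, 3+25-1, 9+22-1, …, 19+1-1, 26+0) = 30
One optimal plan: pieces 8 + 3 (1 cut) → €31 − €1 = €30.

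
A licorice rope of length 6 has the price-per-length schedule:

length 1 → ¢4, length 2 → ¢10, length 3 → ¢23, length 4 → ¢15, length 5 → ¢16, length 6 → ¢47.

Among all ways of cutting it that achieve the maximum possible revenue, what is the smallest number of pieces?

Let r[k] be the best obtainable value from length k. For each k, try every first piece i and keep the best of price[i] + r[k−i].
r[1] = 4
r[2] = 10
r[3] = 23
r[4] = 27  (first piece 1, then r[3]=23)
r[5] = 33  (first piece 2, then r[3]=23)
r[6] = 47
Maximum revenue is ¢47.
Now minimize piece count subject to staying optimal: for each k, pieces[k] = 1 + min over i with p[i]+r[k−i]=r[k] of pieces[k−i].
pieces[3] = 1
pieces[4] = 2
pieces[5] = 2
pieces[6] = 1

1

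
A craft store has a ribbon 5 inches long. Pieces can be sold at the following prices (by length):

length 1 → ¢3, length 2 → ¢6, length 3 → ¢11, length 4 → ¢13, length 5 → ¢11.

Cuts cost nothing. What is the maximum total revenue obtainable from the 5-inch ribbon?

Build best[k] bottom-up: best[k] = max over allowed piece i of (p[i] + best[k−i]).
best[1] = 3
best[2] = 6  (first piece 1, then best[1]=3)
best[3] = 11
best[4] = 14  (first piece 1, then best[3]=11)
best[5] = 17  (first piece 1, then best[4]=14)
One optimal cutting: 3 + 1 + 1 → ¢11 + ¢3 + ¢3 = ¢17.

17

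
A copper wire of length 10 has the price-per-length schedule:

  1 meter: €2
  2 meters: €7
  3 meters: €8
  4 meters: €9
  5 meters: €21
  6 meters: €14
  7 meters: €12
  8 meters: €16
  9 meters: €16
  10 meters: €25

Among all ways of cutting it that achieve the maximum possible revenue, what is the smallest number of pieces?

2

Build r[k] bottom-up: r[k] = max over allowed piece i of (p[i] + r[k−i]).
r[1] = 2
r[2] = 7
r[3] = 9  (first piece 1, then r[2]=7)
r[4] = 14  (first piece 2, then r[2]=7)
r[5] = 21
r[6] = 23  (first piece 1, then r[5]=21)
r[7] = 28  (first piece 2, then r[5]=21)
r[8] = 30  (first piece 1, then r[7]=28)
r[9] = 35  (first piece 2, then r[7]=28)
r[10] = 42  (first piece 5, then r[5]=21)
Maximum revenue is €42.
Now minimize piece count subject to staying optimal: for each k, pieces[k] = 1 + min over i with p[i]+r[k−i]=r[k] of pieces[k−i].
pieces[7] = 2
pieces[8] = 3
pieces[9] = 3
pieces[10] = 2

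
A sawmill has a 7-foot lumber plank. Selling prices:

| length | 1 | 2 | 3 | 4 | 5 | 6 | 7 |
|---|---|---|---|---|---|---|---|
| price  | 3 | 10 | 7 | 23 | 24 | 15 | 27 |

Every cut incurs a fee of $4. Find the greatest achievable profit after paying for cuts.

30

Let v[k] be the best obtainable value from length k. For each k, try every first piece i and keep the best of price[i] + v[k−i] minus the 4 cut fee when i<k.
v[1] = 3
v[2] = max(3+3-4, 10+0) = 10
v[3] = max(3+10-4, 10+3-4, 7+0) = 9
v[4] = max(3+9-4, 10+10-4, 7+3-4, 23+0) = 23
v[5] = max(3+23-4, 10+9-4, 7+10-4, 23+3-4, 24+0) = 24
v[6] = max(3+24-4, 10+23-4, 7+9-4, 23+10-4, 24+3-4, 15+0) = 29
v[7] = max(3+29-4, 10+24-4, 7+23-4, …, 15+3-4, 27+0) = 30
One optimal plan: pieces 5 + 2 (1 cut) → $34 − $4 = $30.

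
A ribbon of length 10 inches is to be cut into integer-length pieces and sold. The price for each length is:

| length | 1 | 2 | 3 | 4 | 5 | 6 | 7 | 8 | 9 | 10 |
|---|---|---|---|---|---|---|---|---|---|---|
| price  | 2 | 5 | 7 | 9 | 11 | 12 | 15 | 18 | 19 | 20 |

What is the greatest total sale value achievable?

Build R[k] bottom-up: R[k] = max over allowed piece i of (p[i] + R[k−i]).
R[1] = 2
R[2] = 5
R[3] = 7  (first piece 1, then R[2]=5)
R[4] = 10  (first piece 2, then R[2]=5)
R[5] = 12  (first piece 1, then R[4]=10)
R[6] = 15  (first piece 2, then R[4]=10)
R[7] = 17  (first piece 1, then R[6]=15)
R[8] = 20  (first piece 2, then R[6]=15)
R[9] = 22  (first piece 1, then R[8]=20)
R[10] = 25  (first piece 2, then R[8]=20)
One optimal cutting: 2 + 2 + 2 + 2 + 2 → ¢5 + ¢5 + ¢5 + ¢5 + ¢5 = ¢25.

25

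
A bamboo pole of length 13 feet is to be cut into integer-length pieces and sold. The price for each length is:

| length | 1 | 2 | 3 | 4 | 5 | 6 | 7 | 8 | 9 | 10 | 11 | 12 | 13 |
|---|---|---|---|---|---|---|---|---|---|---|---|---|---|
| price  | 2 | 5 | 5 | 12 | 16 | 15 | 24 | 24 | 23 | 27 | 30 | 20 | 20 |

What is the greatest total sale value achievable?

42

Build r[k] bottom-up: r[k] = max over allowed piece i of (p[i] + r[k−i]).
r[1] = 2
r[2] = 5
r[3] = 7  (first piece 1, then r[2]=5)
r[4] = 12
r[5] = 16
r[6] = 18  (first piece 1, then r[5]=16)
r[7] = 24
r[8] = 26  (first piece 1, then r[7]=24)
r[9] = 29  (first piece 2, then r[7]=24)
r[10] = 32  (first piece 5, then r[5]=16)
r[11] = 36  (first piece 4, then r[7]=24)
r[12] = 40  (first piece 5, then r[7]=24)
r[13] = 42  (first piece 1, then r[12]=40)
One optimal cutting: 7 + 5 + 1 → $24 + $16 + $2 = $42.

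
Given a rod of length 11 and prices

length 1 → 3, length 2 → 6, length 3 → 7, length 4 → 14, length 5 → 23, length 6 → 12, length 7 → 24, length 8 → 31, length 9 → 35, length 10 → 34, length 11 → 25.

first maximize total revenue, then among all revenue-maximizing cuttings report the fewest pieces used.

Build r[k] bottom-up: r[k] = max over allowed piece i of (p[i] + r[k−i]).
r[1] = 3
r[2] = 6  (first piece 1, then r[1]=3)
r[3] = 9  (first piece 1, then r[2]=6)
r[4] = 14
r[5] = 23
r[6] = 26  (first piece 1, then r[5]=23)
r[7] = 29  (first piece 1, then r[6]=26)
r[8] = 32  (first piece 1, then r[7]=29)
r[9] = 37  (first piece 4, then r[5]=23)
r[10] = 46  (first piece 5, then r[5]=23)
r[11] = 49  (first piece 1, then r[10]=46)
Maximum revenue is 49.
Now minimize piece count subject to staying optimal: for each k, pieces[k] = 1 + min over i with p[i]+r[k−i]=r[k] of pieces[k−i].
pieces[8] = 3
pieces[9] = 2
pieces[10] = 2
pieces[11] = 3

3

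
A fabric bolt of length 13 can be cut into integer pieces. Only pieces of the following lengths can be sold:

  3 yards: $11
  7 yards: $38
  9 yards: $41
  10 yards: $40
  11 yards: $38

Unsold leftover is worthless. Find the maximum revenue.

60

Let r[k] be the best obtainable value from length k. For each k, try every first piece i and keep the best of price[i] + r[k−i].
r[1] = 0
r[2] = 0
r[3] = 11
r[4] = 11
r[5] = 11
r[6] = 22  (first piece 3, then r[3]=11)
r[7] = max(11+11, 38+0) = 38
r[8] = max(11+11, 38+0) = 38
r[9] = max(11+22, 38+0, 41+0) = 41
r[10] = max(11+38, 38+11, 41+0, 40+0) = 49
r[11] = max(11+38, 38+11, 41+0, 40+0, 38+0) = 49
r[12] = max(11+41, 38+11, 41+11, 40+0, 38+0) = 52
r[13] = max(11+49, 38+22, 41+11, 40+11, 38+0) = 60
One optimal cutting: 7 + 3 + 3 → $60.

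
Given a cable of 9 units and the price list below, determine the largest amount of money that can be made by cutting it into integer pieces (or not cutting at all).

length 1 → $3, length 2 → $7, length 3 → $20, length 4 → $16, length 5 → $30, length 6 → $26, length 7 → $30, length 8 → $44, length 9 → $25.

60

Build v[k] bottom-up: v[k] = max over allowed piece i of (p[i] + v[k−i]).
v[1] = 3
v[2] = max(3+3, 7+0) = 7
v[3] = max(3+7, 7+3, 20+0) = 20
v[4] = max(3+20, 7+7, 20+3, 16+0) = 23
v[5] = max(3+23, 7+20, 20+7, 16+3, 30+0) = 30
v[6] = max(3+30, 7+23, 20+20, 16+7, 30+3, 26+0) = 40
v[7] = max(3+40, 7+30, 20+23, …, 26+3, 30+0) = 43
v[8] = max(3+43, 7+40, 20+30, …, 30+3, 44+0) = 50
v[9] = max(3+50, 7+43, 20+40, …, 44+3, 25+0) = 60
One optimal cutting: 3 + 3 + 3 → $20 + $20 + $20 = $60.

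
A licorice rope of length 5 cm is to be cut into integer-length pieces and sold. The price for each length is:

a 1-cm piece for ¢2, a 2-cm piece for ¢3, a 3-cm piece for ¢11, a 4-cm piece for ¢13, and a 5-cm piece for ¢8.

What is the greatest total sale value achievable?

Let best[k] be the best obtainable value from length k. For each k, try every first piece i and keep the best of price[i] + best[k−i].
best[1] = 2
best[2] = max(2+2, 3+0) = 4
best[3] = max(2+4, 3+2, 11+0) = 11
best[4] = max(2+11, 3+4, 11+2, 13+0) = 13
best[5] = max(2+13, 3+11, 11+4, 13+2, 8+0) = 15
One optimal cutting: 3 + 1 + 1 → ¢11 + ¢2 + ¢2 = ¢15.

15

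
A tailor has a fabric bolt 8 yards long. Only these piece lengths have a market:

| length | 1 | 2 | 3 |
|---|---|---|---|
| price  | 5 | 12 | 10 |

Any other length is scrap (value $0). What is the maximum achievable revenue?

48

Consider every possible first cut. best[k] is the best of p[i]+best[k−i] over all sellable i≤k.
best[1] = 5
best[2] = 12
best[3] = 17  (first piece 1, then best[2]=12)
best[4] = 24  (first piece 2, then best[2]=12)
best[5] = 29  (first piece 1, then best[4]=24)
best[6] = 36  (first piece 2, then best[4]=24)
best[7] = 41  (first piece 1, then best[6]=36)
best[8] = 48  (first piece 2, then best[6]=36)
One optimal cutting: 2 + 2 + 2 + 2 → $48.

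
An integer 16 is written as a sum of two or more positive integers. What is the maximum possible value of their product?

Define g[k] = max over 1≤i<k of i · max(k−i, g[k−i]); the inner max lets the remainder stay uncut if that's better.
g[2] = 1*max(1,0) = 1*1 = 1
g[3] = 1*max(2,1) = 1*2 = 2
g[4] = 2*max(2,1) = 2*2 = 4
g[5] = 2*max(3,2) = 2*3 = 6
g[6] = 3*max(3,2) = 3*3 = 9
g[7] = 2*max(5,6) = 2*6 = 12
g[8] = 2*max(6,9) = 2*9 = 18
g[9] = 3*max(6,9) = 3*9 = 27
g[10] = 2*max(8,18) = 2*18 = 36
g[11] = 2*max(9,27) = 2*27 = 54
g[12] = 3*max(9,27) = 3*27 = 81
g[13] = 2*max(11,54) = 2*54 = 108
g[14] = 2*max(12,81) = 2*81 = 162
g[15] = 3*max(12,81) = 3*81 = 243
g[16] = 2*max(14,162) = 2*162 = 324
One optimal split: 3 + 3 + 3 + 3 + 2 + 2; product 3*3*3*3*2*2 = 324.

324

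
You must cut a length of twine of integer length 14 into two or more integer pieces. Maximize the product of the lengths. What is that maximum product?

162

Fill m[k] for k=2..14: at each k try every first piece i and multiply by the better of (k−i) uncut or m[k−i].
m[2] = 1×max(1,0) = 1×1 = 1
m[3] = 1×max(2,1) = 1×2 = 2
m[4] = 2×max(2,1) = 2×2 = 4
m[5] = 2×max(3,2) = 2×3 = 6
m[6] = 3×max(3,2) = 3×3 = 9
m[7] = 2×max(5,6) = 2×6 = 12
m[8] = 2×max(6,9) = 2×9 = 18
m[9] = 3×max(6,9) = 3×9 = 27
m[10] = 2×max(8,18) = 2×18 = 36
m[11] = 2×max(9,27) = 2×27 = 54
m[12] = 3×max(9,27) = 3×27 = 81
m[13] = 2×max(11,54) = 2×54 = 108
m[14] = 2×max(12,81) = 2×81 = 162
One optimal split: 3 + 3 + 3 + 3 + 2; product 3×3×3×3×2 = 162.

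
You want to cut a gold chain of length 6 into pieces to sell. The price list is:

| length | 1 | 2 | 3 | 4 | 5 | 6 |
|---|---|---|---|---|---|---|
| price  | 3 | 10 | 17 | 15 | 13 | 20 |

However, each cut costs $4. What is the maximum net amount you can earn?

Let net[k] be the best obtainable value from length k. For each k, try every first piece i and keep the best of price[i] + net[k−i] minus the 4 cut fee when i<k.
net[1] = 3
net[2] = 10
net[3] = 17
net[4] = 16  (first piece 1, then net[3]=17)
net[5] = 23  (first piece 2, then net[3]=17)
net[6] = 30  (first piece 3, then net[3]=17)
One optimal plan: pieces 3 + 3 (1 cut) → $34 − $4 = $30.

30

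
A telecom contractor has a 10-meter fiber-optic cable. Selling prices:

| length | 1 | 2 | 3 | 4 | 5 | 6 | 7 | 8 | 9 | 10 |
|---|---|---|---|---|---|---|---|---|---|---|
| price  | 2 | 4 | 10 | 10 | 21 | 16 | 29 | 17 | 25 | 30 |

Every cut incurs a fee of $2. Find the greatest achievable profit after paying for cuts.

Build net[k] bottom-up: net[k] = max over allowed piece i of (p[i] + net[k−i]) − 2 per cut.
net[1] = 2
net[2] = max(2+2-2, 4+0) = 4
net[3] = max(2+4-2, 4+2-2, 10+0) = 10
net[4] = max(2+10-2, 4+4-2, 10+2-2, 10+0) = 10
net[5] = max(2+10-2, 4+10-2, 10+4-2, 10+2-2, 21+0) = 21
net[6] = max(2+21-2, 4+10-2, 10+10-2, 10+4-2, 21+2-2, 16+0) = 21
net[7] = max(2+21-2, 4+21-2, 10+10-2, …, 16+2-2, 29+0) = 29
net[8] = max(2+29-2, 4+21-2, 10+21-2, …, 29+2-2, 17+0) = 29
net[9] = max(2+29-2, 4+29-2, 10+21-2, …, 17+2-2, 25+0) = 31
net[10] = max(2+31-2, 4+29-2, 10+29-2, …, 25+2-2, 30+0) = 40
One optimal plan: pieces 5 + 5 (1 cut) → $42 − $2 = $40.

40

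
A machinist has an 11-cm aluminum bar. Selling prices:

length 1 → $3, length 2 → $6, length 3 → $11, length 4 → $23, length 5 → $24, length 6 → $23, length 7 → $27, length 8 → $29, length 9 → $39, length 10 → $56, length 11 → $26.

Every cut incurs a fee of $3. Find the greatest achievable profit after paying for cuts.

56

Let r[k] be the best obtainable value from length k. For each k, try every first piece i and keep the best of price[i] + r[k−i] minus the 3 cut fee when i<k.
r[1] = 3
r[2] = 6
r[3] = 11
r[4] = 23
r[5] = 24
r[6] = 26  (first piece 2, then r[4]=23)
r[7] = 31  (first piece 3, then r[4]=23)
r[8] = 43  (first piece 4, then r[4]=23)
r[9] = 44  (first piece 4, then r[5]=24)
r[10] = 56
r[11] = 56  (first piece 1, then r[10]=56)
One optimal plan: pieces 10 + 1 (1 cut) → $59 − $3 = $56.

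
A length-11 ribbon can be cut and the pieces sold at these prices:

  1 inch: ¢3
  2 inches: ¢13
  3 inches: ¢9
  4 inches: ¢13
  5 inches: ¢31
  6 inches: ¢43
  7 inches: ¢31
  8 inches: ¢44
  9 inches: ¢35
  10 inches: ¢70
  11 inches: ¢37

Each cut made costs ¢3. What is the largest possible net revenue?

Build r[k] bottom-up: r[k] = max over allowed piece i of (p[i] + r[k−i]) − 3 per cut.
r[1] = 3
r[2] = max(3+3-3, 13+0) = 13
r[3] = max(3+13-3, 13+3-3, 9+0) = 13
r[4] = max(3+13-3, 13+13-3, 9+3-3, 13+0) = 23
r[5] = max(3+23-3, 13+13-3, 9+13-3, 13+3-3, 31+0) = 31
r[6] = max(3+31-3, 13+23-3, 9+13-3, 13+13-3, 31+3-3, 43+0) = 43
r[7] = max(3+43-3, 13+31-3, 9+23-3, …, 43+3-3, 31+0) = 43
r[8] = max(3+43-3, 13+43-3, 9+31-3, …, 31+3-3, 44+0) = 53
r[9] = max(3+53-3, 13+43-3, 9+43-3, …, 44+3-3, 35+0) = 53
r[10] = max(3+53-3, 13+53-3, 9+43-3, …, 35+3-3, 70+0) = 70
r[11] = max(3+70-3, 13+53-3, 9+53-3, …, 70+3-3, 37+0) = 71
One optimal plan: pieces 6 + 5 (1 cut) → ¢74 − ¢3 = ¢71.

71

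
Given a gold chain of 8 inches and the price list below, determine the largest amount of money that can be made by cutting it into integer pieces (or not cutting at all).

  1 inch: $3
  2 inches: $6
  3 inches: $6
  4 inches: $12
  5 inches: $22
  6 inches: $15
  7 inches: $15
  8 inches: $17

31

Let v[k] be the best obtainable value from length k. For each k, try every first piece i and keep the best of price[i] + v[k−i].
v[1] = 3
v[2] = max(3+3, 6+0) = 6
v[3] = max(3+6, 6+3, 6+0) = 9
v[4] = max(3+9, 6+6, 6+3, 12+0) = 12
v[5] = max(3+12, 6+9, 6+6, 12+3, 22+0) = 22
v[6] = max(3+22, 6+12, 6+9, 12+6, 22+3, 15+0) = 25
v[7] = max(3+25, 6+22, 6+12, …, 15+3, 15+0) = 28
v[8] = max(3+28, 6+25, 6+22, …, 15+3, 17+0) = 31
One optimal cutting: 5 + 1 + 1 + 1 → $22 + $3 + $3 + $3 = $31.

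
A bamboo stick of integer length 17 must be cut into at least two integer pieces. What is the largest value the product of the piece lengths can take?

486

Let P[k] be the best product for length k (with at least one cut). For each first piece i, the rest contributes max(k−i, P[k−i]).
P[2] = 1*max(1,0) = 1*1 = 1
P[3] = 1*max(2,1) = 1*2 = 2
P[4] = 2*max(2,1) = 2*2 = 4
P[5] = 2*max(3,2) = 2*3 = 6
P[6] = 3*max(3,2) = 3*3 = 9
P[7] = 2*max(5,6) = 2*6 = 12
P[8] = 2*max(6,9) = 2*9 = 18
P[9] = 3*max(6,9) = 3*9 = 27
P[10] = 2*max(8,18) = 2*18 = 36
P[11] = 2*max(9,27) = 2*27 = 54
P[12] = 3*max(9,27) = 3*27 = 81
P[13] = 2*max(11,54) = 2*54 = 108
P[14] = 2*max(12,81) = 2*81 = 162
P[15] = 3*max(12,81) = 3*81 = 243
P[16] = 2*max(14,162) = 2*162 = 324
P[17] = 2*max(15,243) = 2*243 = 486
One optimal split: 3 + 3 + 3 + 3 + 3 + 2; product 3*3*3*3*3*2 = 486.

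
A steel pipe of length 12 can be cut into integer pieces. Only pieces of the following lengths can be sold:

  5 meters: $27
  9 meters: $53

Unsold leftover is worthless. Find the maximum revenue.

54

Build r[k] bottom-up: r[k] = max over allowed piece i of (p[i] + r[k−i]).
r[1] = 0
r[2] = 0
r[3] = 0
r[4] = 0
r[5] = 27
r[6] = 27
r[7] = 27
r[8] = 27
r[9] = max(27+0, 53+0) = 53
r[10] = max(27+27, 53+0) = 54
r[11] = max(27+27, 53+0) = 54
r[12] = max(27+27, 53+0) = 54
One optimal cutting: pieces 5 + 5 with 2 meters of scrap → $54.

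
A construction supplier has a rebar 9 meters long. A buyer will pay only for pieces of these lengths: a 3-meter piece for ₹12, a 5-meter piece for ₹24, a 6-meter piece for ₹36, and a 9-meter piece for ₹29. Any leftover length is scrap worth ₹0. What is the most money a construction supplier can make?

Build best[k] bottom-up: best[k] = max over allowed piece i of (p[i] + best[k−i]).
best[1] = 0
best[2] = 0
best[3] = 12
best[4] = 12
best[5] = max(12+0, 24+0) = 24
best[6] = max(12+12, 24+0, 36+0) = 36
best[7] = max(12+12, 24+0, 36+0) = 36
best[8] = max(12+24, 24+12, 36+0) = 36
best[9] = max(12+36, 24+12, 36+12, 29+0) = 48
One optimal cutting: 6 + 3 → ₹48.

48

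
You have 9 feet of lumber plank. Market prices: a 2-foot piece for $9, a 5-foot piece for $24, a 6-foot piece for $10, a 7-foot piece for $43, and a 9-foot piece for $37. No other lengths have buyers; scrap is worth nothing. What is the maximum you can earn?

Consider every possible first cut. r[k] is the best of p[i]+r[k−i] over all sellable i≤k.
r[1] = 0
r[2] = 9
r[3] = 9
r[4] = 18  (first piece 2, then r[2]=9)
r[5] = 24
r[6] = 27  (first piece 2, then r[4]=18)
r[7] = 43
r[8] = 43
r[9] = 52  (first piece 2, then r[7]=43)
One optimal cutting: 7 + 2 → $52.

52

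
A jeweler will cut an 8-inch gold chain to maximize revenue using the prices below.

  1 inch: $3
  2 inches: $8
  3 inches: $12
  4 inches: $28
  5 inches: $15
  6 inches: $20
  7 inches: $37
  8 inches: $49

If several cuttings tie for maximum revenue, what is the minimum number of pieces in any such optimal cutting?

2

Let r[k] be the best obtainable value from length k. For each k, try every first piece i and keep the best of price[i] + r[k−i].
r[1] = 3
r[2] = max(3+3, 8+0) = 8
r[3] = max(3+8, 8+3, 12+0) = 12
r[4] = max(3+12, 8+8, 12+3, 28+0) = 28
r[5] = max(3+28, 8+12, 12+8, 28+3, 15+0) = 31
r[6] = max(3+31, 8+28, 12+12, 28+8, 15+3, 20+0) = 36
r[7] = max(3+36, 8+31, 12+28, …, 20+3, 37+0) = 40
r[8] = max(3+40, 8+36, 12+31, …, 37+3, 49+0) = 56
Maximum revenue is $56.
Now minimize piece count subject to staying optimal: for each k, pieces[k] = 1 + min over i with p[i]+r[k−i]=r[k] of pieces[k−i].
pieces[5] = 2
pieces[6] = 2
pieces[7] = 2
pieces[8] = 2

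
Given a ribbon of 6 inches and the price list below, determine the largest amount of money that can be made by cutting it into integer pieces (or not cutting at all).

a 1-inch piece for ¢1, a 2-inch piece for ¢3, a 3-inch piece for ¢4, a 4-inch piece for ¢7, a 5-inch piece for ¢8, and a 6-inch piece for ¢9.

Let r[k] be the best obtainable value from length k. For each k, try every first piece i and keep the best of price[i] + r[k−i].
r[1] = 1
r[2] = 3
r[3] = 4  (first piece 1, then r[2]=3)
r[4] = 7
r[5] = 8  (first piece 1, then r[4]=7)
r[6] = 10  (first piece 2, then r[4]=7)
One optimal cutting: 4 + 2 → ¢7 + ¢3 = ¢10.

10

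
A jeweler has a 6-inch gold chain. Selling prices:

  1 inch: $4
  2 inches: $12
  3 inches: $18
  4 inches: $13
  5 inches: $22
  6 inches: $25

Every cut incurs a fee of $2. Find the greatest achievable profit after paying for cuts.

Build v[k] bottom-up: v[k] = max over allowed piece i of (p[i] + v[k−i]) − 2 per cut.
v[1] = 4
v[2] = max(4+4-2, 12+0) = 12
v[3] = max(4+12-2, 12+4-2, 18+0) = 18
v[4] = max(4+18-2, 12+12-2, 18+4-2, 13+0) = 22
v[5] = max(4+22-2, 12+18-2, 18+12-2, 13+4-2, 22+0) = 28
v[6] = max(4+28-2, 12+22-2, 18+18-2, 13+12-2, 22+4-2, 25+0) = 34
One optimal plan: pieces 3 + 3 (1 cut) → $36 − $2 = $34.

34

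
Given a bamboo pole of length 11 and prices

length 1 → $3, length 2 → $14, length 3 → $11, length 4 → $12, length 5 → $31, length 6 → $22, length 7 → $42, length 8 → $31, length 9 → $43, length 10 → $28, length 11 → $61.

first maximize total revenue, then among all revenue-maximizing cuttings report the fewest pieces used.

4

Build r[k] bottom-up: r[k] = max over allowed piece i of (p[i] + r[k−i]).
r[1] = 3
r[2] = 14
r[3] = 17  (first piece 1, then r[2]=14)
r[4] = 28  (first piece 2, then r[2]=14)
r[5] = 31  (first piece 1, then r[4]=28)
r[6] = 42  (first piece 2, then r[4]=28)
r[7] = 45  (first piece 1, then r[6]=42)
r[8] = 56  (first piece 2, then r[6]=42)
r[9] = 59  (first piece 1, then r[8]=56)
r[10] = 70  (first piece 2, then r[8]=56)
r[11] = 73  (first piece 1, then r[10]=70)
Maximum revenue is $73.
Now minimize piece count subject to staying optimal: for each k, pieces[k] = 1 + min over i with p[i]+r[k−i]=r[k] of pieces[k−i].
pieces[8] = 4
pieces[9] = 3
pieces[10] = 5
pieces[11] = 4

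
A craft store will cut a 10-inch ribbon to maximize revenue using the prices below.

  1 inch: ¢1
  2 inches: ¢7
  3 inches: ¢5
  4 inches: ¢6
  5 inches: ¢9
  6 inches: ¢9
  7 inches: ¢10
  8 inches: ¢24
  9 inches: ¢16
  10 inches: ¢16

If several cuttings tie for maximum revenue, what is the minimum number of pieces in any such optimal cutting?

5

Consider every possible first cut. r[k] is the best of p[i]+r[k−i] over all sellable i≤k.
r[1] = 1
r[2] = 7
r[3] = 8  (first piece 1, then r[2]=7)
r[4] = 14  (first piece 2, then r[2]=7)
r[5] = 15  (first piece 1, then r[4]=14)
r[6] = 21  (first piece 2, then r[4]=14)
r[7] = 22  (first piece 1, then r[6]=21)
r[8] = 28  (first piece 2, then r[6]=21)
r[9] = 29  (first piece 1, then r[8]=28)
r[10] = 35  (first piece 2, then r[8]=28)
Maximum revenue is ¢35.
Now minimize piece count subject to staying optimal: for each k, pieces[k] = 1 + min over i with p[i]+r[k−i]=r[k] of pieces[k−i].
pieces[7] = 4
pieces[8] = 4
pieces[9] = 5
pieces[10] = 5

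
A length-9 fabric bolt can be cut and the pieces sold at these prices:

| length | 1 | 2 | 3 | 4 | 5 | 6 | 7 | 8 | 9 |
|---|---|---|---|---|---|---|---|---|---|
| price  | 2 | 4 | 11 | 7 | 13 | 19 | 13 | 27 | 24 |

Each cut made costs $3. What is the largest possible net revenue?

27

Consider every possible first cut. v[k] is the best of p[i]+v[k−i] over all sellable i≤k, charging 3 whenever i<k.
v[1] = 2
v[2] = max(2+2-3, 4+0) = 4
v[3] = max(2+4-3, 4+2-3, 11+0) = 11
v[4] = max(2+11-3, 4+4-3, 11+2-3, 7+0) = 10
v[5] = max(2+10-3, 4+11-3, 11+4-3, 7+2-3, 13+0) = 13
v[6] = max(2+13-3, 4+10-3, 11+11-3, 7+4-3, 13+2-3, 19+0) = 19
v[7] = max(2+19-3, 4+13-3, 11+10-3, …, 19+2-3, 13+0) = 18
v[8] = max(2+18-3, 4+19-3, 11+13-3, …, 13+2-3, 27+0) = 27
v[9] = max(2+27-3, 4+18-3, 11+19-3, …, 27+2-3, 24+0) = 27
One optimal plan: pieces 3 + 3 + 3 (2 cuts) → $33 − $6 = $27.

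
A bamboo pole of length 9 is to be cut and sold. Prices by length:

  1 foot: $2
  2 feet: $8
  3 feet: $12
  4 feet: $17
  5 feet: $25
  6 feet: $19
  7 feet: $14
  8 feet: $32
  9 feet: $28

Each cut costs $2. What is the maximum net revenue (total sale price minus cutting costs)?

40

Consider every possible first cut. v[k] is the best of p[i]+v[k−i] over all sellable i≤k, charging 2 whenever i<k.
v[1] = 2
v[2] = max(2+2-2, 8+0) = 8
v[3] = max(2+8-2, 8+2-2, 12+0) = 12
v[4] = max(2+12-2, 8+8-2, 12+2-2, 17+0) = 17
v[5] = max(2+17-2, 8+12-2, 12+8-2, 17+2-2, 25+0) = 25
v[6] = max(2+25-2, 8+17-2, 12+12-2, 17+8-2, 25+2-2, 19+0) = 25
v[7] = max(2+25-2, 8+25-2, 12+17-2, …, 19+2-2, 14+0) = 31
v[8] = max(2+31-2, 8+25-2, 12+25-2, …, 14+2-2, 32+0) = 35
v[9] = max(2+35-2, 8+31-2, 12+25-2, …, 32+2-2, 28+0) = 40
One optimal plan: pieces 5 + 4 (1 cut) → $42 − $2 = $40.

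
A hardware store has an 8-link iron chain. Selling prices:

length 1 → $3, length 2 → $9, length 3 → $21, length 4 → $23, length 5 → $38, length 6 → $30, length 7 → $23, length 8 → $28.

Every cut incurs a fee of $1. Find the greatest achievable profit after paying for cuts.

58

Let r[k] be the best obtainable value from length k. For each k, try every first piece i and keep the best of price[i] + r[k−i] minus the 1 cut fee when i<k.
r[1] = 3
r[2] = max(3+3-1, 9+0) = 9
r[3] = max(3+9-1, 9+3-1, 21+0) = 21
r[4] = max(3+21-1, 9+9-1, 21+3-1, 23+0) = 23
r[5] = max(3+23-1, 9+21-1, 21+9-1, 23+3-1, 38+0) = 38
r[6] = max(3+38-1, 9+23-1, 21+21-1, 23+9-1, 38+3-1, 30+0) = 41
r[7] = max(3+41-1, 9+38-1, 21+23-1, …, 30+3-1, 23+0) = 46
r[8] = max(3+46-1, 9+41-1, 21+38-1, …, 23+3-1, 28+0) = 58
One optimal plan: pieces 5 + 3 (1 cut) → $59 − $1 = $58.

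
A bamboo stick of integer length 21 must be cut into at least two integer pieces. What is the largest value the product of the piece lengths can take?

Fill g[k] for k=2..21: at each k try every first piece i and multiply by the better of (k−i) uncut or g[k−i].
g[2] = 1·max(1,0) = 1·1 = 1
g[3] = max(1·2, 2·1) = 2
g[4] = max(1·3, 2·2, 3·1) = 4
g[5] = max(1·4, 2·3, 3·2, 4·1) = 6
g[6] = max(1·6, 2·4, 3·3, 4·2, 5·1) = 9
g[7] = max(1·9, 2·6, 3·4, 4·3, 5·2, 6·1) = 12
g[8] = max(1·12, 2·9, 3·6, …, 6·2, 7·1) = 18
g[9] = max(1·18, 2·12, 3·9, …, 7·2, 8·1) = 27
g[10] = max(1·27, 2·18, 3·12, …, 8·2, 9·1) = 36
g[11] = max(1·36, 2·27, 3·18, …, 9·2, 10·1) = 54
g[12] = max(1·54, 2·36, 3·27, …, 10·2, 11·1) = 81
g[13] = max(1·81, 2·54, 3·36, …, 11·2, 12·1) = 108
g[14] = max(1·108, 2·81, 3·54, …, 12·2, 13·1) = 162
g[15] = max(1·162, 2·108, 3·81, …, 13·2, 14·1) = 243
g[16] = max(1·243, 2·162, 3·108, …, 14·2, 15·1) = 324
g[17] = max(1·324, 2·243, 3·162, …, 15·2, 16·1) = 486
g[18] = max(1·486, 2·324, 3·243, …, 16·2, 17·1) = 729
g[19] = max(1·729, 2·486, 3·324, …, 17·2, 18·1) = 972
g[20] = max(1·972, 2·729, 3·486, …, 18·2, 19·1) = 1458
g[21] = max(1·1458, 2·972, 3·729, …, 19·2, 20·1) = 2187
One optimal split: 3 + 3 + 3 + 3 + 3 + 3 + 3; product 3·3·3·3·3·3·3 = 2187.

2187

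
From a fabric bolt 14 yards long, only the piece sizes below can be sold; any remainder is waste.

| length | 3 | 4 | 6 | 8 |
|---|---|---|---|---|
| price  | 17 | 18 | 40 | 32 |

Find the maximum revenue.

Consider every possible first cut. f[k] is the best of p[i]+f[k−i] over all sellable i≤k.
f[1] = 0
f[2] = 0
f[3] = 17
f[4] = max(17+0, 18+0) = 18
f[5] = max(17+0, 18+0) = 18
f[6] = max(17+17, 18+0, 40+0) = 40
f[7] = max(17+18, 18+17, 40+0) = 40
f[8] = max(17+18, 18+18, 40+0, 32+0) = 40
f[9] = max(17+40, 18+18, 40+17, 32+0) = 57
f[10] = max(17+40, 18+40, 40+18, 32+0) = 58
f[11] = max(17+40, 18+40, 40+18, 32+17) = 58
f[12] = max(17+57, 18+40, 40+40, 32+18) = 80
f[13] = max(17+58, 18+57, 40+40, 32+18) = 80
f[14] = max(17+58, 18+58, 40+40, 32+40) = 80
One optimal cutting: pieces 6 + 6 with 2 yards of scrap → $80.

80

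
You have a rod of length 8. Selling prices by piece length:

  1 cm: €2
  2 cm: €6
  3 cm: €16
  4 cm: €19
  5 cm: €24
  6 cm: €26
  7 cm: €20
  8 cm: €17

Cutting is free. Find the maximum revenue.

Let best[k] be the best obtainable value from length k. For each k, try every first piece i and keep the best of price[i] + best[k−i].
best[1] = 2
best[2] = 6
best[3] = 16
best[4] = 19
best[5] = 24
best[6] = 32  (first piece 3, then best[3]=16)
best[7] = 35  (first piece 3, then best[4]=19)
best[8] = 40  (first piece 3, then best[5]=24)
One optimal cutting: 5 + 3 → €24 + €16 = €40.

40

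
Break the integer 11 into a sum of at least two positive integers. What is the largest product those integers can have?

54

Define P[k] = max over 1≤i<k of i · max(k−i, P[k−i]); the inner max lets the remainder stay uncut if that's better.
P[2] = 1·max(1,0) = 1·1 = 1
P[3] = 1·max(2,1) = 1·2 = 2
P[4] = 2·max(2,1) = 2·2 = 4
P[5] = 2·max(3,2) = 2·3 = 6
P[6] = 3·max(3,2) = 3·3 = 9
P[7] = 2·max(5,6) = 2·6 = 12
P[8] = 2·max(6,9) = 2·9 = 18
P[9] = 3·max(6,9) = 3·9 = 27
P[10] = 2·max(8,18) = 2·18 = 36
P[11] = 2·max(9,27) = 2·27 = 54
One optimal split: 3 + 3 + 3 + 2; product 3·3·3·2 = 54.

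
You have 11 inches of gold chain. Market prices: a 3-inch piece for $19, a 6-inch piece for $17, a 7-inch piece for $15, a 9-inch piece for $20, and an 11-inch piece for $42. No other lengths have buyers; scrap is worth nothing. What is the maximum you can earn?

Let r[k] be the best obtainable value from length k. For each k, try every first piece i and keep the best of price[i] + r[k−i].
r[1] = 0
r[2] = 0
r[3] = 19
r[4] = 19
r[5] = 19
r[6] = max(19+19, 17+0) = 38
r[7] = max(19+19, 17+0, 15+0) = 38
r[8] = max(19+19, 17+0, 15+0) = 38
r[9] = max(19+38, 17+19, 15+0, 20+0) = 57
r[10] = max(19+38, 17+19, 15+19, 20+0) = 57
r[11] = max(19+38, 17+19, 15+19, 20+0, 42+0) = 57
One optimal cutting: pieces 3 + 3 + 3 with 2 inches of scrap → $57.

57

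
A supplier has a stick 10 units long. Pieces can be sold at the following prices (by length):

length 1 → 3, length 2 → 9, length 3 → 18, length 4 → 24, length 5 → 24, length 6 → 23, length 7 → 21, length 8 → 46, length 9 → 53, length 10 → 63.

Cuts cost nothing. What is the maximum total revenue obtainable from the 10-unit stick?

63

Let v[k] be the best obtainable value from length k. For each k, try every first piece i and keep the best of price[i] + v[k−i].
v[1] = 3
v[2] = max(3+3, 9+0) = 9
v[3] = max(3+9, 9+3, 18+0) = 18
v[4] = max(3+18, 9+9, 18+3, 24+0) = 24
v[5] = max(3+24, 9+18, 18+9, 24+3, 24+0) = 27
v[6] = max(3+27, 9+24, 18+18, 24+9, 24+3, 23+0) = 36
v[7] = max(3+36, 9+27, 18+24, …, 23+3, 21+0) = 42
v[8] = max(3+42, 9+36, 18+27, …, 21+3, 46+0) = 48
v[9] = max(3+48, 9+42, 18+36, …, 46+3, 53+0) = 54
v[10] = max(3+54, 9+48, 18+42, …, 53+3, 63+0) = 63
Best is to sell the whole 10-unit piece uncut for 63.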